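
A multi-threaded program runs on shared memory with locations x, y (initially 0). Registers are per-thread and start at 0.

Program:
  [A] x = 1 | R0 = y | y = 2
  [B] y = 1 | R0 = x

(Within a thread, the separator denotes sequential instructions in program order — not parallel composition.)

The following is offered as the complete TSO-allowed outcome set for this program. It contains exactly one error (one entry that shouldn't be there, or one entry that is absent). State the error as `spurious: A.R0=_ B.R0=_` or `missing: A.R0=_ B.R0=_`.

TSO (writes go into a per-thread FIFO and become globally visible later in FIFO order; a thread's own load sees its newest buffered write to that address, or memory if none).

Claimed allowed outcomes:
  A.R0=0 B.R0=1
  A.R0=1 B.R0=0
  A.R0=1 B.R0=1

outcome vector order: (A.R0,B.R0)
under TSO → <0 0> <0 1> <1 0> <1 1>
TSO∖claimed = {<0 0>}

missing: A.R0=0 B.R0=0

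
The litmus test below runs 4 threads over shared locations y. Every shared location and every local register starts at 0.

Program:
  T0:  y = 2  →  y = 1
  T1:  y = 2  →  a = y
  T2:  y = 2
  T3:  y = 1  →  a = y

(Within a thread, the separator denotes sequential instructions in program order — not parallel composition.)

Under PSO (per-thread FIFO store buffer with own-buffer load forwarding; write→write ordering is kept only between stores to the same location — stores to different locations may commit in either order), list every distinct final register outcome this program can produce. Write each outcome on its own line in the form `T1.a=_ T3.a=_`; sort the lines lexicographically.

T1.a=1 T3.a=1
T1.a=1 T3.a=2
T1.a=2 T3.a=1
T1.a=2 T3.a=2

outcome vector order: (T1.a,T3.a)
|PSO outcomes| = 4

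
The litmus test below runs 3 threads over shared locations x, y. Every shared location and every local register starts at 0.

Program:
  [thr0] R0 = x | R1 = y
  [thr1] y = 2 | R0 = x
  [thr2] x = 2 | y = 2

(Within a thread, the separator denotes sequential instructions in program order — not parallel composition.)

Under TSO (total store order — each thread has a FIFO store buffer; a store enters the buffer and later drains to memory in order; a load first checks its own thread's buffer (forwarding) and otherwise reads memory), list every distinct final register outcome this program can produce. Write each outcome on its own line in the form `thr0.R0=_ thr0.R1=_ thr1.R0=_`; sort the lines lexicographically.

outcome vector order: (thr0.R0,thr0.R1,thr1.R0)
|TSO outcomes| = 8

thr0.R0=0 thr0.R1=0 thr1.R0=0
thr0.R0=0 thr0.R1=0 thr1.R0=2
thr0.R0=0 thr0.R1=2 thr1.R0=0
thr0.R0=0 thr0.R1=2 thr1.R0=2
thr0.R0=2 thr0.R1=0 thr1.R0=0
thr0.R0=2 thr0.R1=0 thr1.R0=2
thr0.R0=2 thr0.R1=2 thr1.R0=0
thr0.R0=2 thr0.R1=2 thr1.R0=2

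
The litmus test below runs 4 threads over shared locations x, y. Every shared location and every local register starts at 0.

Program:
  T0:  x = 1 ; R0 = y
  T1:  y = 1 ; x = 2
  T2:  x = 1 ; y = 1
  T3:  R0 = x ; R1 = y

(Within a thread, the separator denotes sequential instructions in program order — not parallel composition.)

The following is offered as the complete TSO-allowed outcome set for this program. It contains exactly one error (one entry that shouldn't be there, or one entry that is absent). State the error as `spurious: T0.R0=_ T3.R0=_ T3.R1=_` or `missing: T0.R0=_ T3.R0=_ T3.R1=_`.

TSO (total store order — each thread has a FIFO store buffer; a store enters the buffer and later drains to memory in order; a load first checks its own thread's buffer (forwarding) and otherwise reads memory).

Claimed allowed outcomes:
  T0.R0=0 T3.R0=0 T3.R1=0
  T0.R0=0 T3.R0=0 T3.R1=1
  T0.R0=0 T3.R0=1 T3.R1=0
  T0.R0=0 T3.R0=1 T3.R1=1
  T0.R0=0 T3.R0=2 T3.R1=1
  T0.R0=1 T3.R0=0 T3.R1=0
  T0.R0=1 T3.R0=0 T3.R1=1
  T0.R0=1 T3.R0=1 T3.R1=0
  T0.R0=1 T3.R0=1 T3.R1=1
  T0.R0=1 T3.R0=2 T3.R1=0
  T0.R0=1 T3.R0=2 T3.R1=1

outcome vector order: (T0.R0,T3.R0,T3.R1)
TSO (10): 0/0/0, 0/0/1, 0/1/0, 0/1/1, 0/2/1, 1/0/0, 1/0/1, 1/1/0, 1/1/1, 1/2/1
claimed∖TSO = {1/2/0}

spurious: T0.R0=1 T3.R0=2 T3.R1=0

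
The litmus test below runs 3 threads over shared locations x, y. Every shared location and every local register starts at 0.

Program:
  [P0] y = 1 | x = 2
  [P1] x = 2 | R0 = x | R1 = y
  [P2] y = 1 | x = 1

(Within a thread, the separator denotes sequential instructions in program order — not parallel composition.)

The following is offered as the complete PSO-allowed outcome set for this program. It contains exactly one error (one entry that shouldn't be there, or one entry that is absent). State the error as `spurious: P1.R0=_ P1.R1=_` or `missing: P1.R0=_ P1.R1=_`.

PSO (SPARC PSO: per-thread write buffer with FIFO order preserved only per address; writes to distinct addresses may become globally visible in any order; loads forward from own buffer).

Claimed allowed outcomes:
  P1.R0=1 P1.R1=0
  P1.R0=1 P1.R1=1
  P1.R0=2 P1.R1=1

missing: P1.R0=2 P1.R1=0

outcome vector order: (P1.R0,P1.R1)
PSO: 4 outcomes — {1/0, 1/1, 2/0, 2/1}
PSO∖claimed = {2/0}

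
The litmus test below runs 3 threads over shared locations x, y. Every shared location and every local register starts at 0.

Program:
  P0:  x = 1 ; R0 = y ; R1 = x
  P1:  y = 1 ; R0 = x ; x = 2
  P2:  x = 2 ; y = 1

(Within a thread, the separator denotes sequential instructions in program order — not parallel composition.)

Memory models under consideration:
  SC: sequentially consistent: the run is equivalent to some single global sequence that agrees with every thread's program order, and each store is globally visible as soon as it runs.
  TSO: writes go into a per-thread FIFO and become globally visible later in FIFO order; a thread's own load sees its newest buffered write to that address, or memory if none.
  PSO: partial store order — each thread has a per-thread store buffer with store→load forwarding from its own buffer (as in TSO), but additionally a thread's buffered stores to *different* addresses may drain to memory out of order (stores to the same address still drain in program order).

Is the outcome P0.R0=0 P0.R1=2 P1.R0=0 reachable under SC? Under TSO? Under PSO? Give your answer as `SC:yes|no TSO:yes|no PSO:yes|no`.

outcome vector order: (P0.R0,P0.R1,P1.R0)
SC: 10 outcomes — {<0 1 1>; <0 1 2>; <0 2 1>; <0 2 2>; <1 1 0>; <1 1 1>; <1 1 2>; <1 2 0>; <1 2 1>; <1 2 2>}
TSO: 12 outcomes — {<0 1 0>; <0 1 1>; <0 1 2>; <0 2 0>; <0 2 1>; <0 2 2>; <1 1 0>; <1 1 1>; <1 1 2>; <1 2 0>; <1 2 1>; <1 2 2>}
PSO: 12 outcomes — {<0 1 0>; <0 1 1>; <0 1 2>; <0 2 0>; <0 2 1>; <0 2 2>; <1 1 0>; <1 1 1>; <1 1 2>; <1 2 0>; <1 2 1>; <1 2 2>}
target <0 2 0> ∈ {TSO,PSO}

SC:no TSO:yes PSO:yes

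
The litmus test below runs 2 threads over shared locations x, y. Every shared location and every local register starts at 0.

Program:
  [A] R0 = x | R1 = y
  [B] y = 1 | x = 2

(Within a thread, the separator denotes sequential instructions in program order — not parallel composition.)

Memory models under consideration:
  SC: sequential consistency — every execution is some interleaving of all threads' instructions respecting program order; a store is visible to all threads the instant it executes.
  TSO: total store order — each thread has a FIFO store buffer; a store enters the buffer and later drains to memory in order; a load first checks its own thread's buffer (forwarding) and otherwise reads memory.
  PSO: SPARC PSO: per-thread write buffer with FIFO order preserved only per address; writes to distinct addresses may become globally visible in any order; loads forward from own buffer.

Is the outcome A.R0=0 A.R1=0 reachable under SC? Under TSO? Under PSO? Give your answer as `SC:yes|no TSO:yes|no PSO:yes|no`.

outcome vector order: (A.R0,A.R1)
SC: 3 outcomes — {00 01 21}
TSO: 3 outcomes — {00 01 21}
PSO: 4 outcomes — {00 01 20 21}
target 00 ∈ {SC,TSO,PSO}

SC:yes TSO:yes PSO:yes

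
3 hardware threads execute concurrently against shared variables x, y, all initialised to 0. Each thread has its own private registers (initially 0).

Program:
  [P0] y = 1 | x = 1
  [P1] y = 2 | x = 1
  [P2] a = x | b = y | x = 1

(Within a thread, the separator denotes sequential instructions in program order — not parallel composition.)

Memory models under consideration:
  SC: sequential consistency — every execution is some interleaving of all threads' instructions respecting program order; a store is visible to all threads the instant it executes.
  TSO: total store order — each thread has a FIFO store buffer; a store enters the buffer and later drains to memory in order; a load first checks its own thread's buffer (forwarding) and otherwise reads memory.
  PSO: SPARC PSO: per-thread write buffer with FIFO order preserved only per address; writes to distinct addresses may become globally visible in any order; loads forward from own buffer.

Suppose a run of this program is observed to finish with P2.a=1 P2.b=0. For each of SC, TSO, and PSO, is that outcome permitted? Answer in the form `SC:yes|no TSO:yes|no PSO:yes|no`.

SC:no TSO:no PSO:yes

outcome vector order: (P2.a,P2.b)
[SC] allowed = {0/0, 0/1, 0/2, 1/1, 1/2}
[TSO] allowed = {0/0, 0/1, 0/2, 1/1, 1/2}
[PSO] allowed = {0/0, 0/1, 0/2, 1/0, 1/1, 1/2}
target 1/0 ∈ {PSO}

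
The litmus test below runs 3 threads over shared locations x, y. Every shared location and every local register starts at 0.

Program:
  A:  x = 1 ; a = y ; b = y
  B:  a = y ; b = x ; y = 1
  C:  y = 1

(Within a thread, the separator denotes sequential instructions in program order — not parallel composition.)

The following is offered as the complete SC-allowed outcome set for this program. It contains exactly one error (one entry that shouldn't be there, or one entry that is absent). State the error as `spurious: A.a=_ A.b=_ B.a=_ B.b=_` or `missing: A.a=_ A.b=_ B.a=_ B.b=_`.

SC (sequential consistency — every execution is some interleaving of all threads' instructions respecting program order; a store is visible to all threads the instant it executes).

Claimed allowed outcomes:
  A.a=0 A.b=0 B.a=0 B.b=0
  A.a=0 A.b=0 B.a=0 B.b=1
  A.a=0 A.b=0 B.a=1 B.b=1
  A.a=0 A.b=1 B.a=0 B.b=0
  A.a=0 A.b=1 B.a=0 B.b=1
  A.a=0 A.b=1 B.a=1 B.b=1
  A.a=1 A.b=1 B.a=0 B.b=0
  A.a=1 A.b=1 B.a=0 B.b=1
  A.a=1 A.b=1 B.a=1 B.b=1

outcome vector order: (A.a,A.b,B.a,B.b)
SC: 10 outcomes — {<0 0 0 0> <0 0 0 1> <0 0 1 1> <0 1 0 0> <0 1 0 1> <0 1 1 1> <1 1 0 0> <1 1 0 1> <1 1 1 0> <1 1 1 1>}
SC∖claimed = {<1 1 1 0>}

missing: A.a=1 A.b=1 B.a=1 B.b=0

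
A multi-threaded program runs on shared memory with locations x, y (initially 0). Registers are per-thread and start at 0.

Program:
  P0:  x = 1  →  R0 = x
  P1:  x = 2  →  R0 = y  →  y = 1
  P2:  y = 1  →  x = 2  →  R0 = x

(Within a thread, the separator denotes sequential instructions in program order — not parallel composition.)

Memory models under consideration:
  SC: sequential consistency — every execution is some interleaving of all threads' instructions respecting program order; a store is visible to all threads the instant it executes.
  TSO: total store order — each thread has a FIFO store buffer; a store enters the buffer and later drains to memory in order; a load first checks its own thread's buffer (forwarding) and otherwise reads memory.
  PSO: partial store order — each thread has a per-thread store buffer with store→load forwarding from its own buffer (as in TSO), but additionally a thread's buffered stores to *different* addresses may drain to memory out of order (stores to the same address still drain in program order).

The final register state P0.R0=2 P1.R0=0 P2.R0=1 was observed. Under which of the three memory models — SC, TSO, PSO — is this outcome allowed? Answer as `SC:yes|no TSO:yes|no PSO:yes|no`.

SC:no TSO:yes PSO:yes

outcome vector order: (P0.R0,P1.R0,P2.R0)
[SC] allowed = {101, 102, 111, 112, 202, 211, 212}
[TSO] allowed = {101, 102, 111, 112, 201, 202, 211, 212}
[PSO] allowed = {101, 102, 111, 112, 201, 202, 211, 212}
target 201 ∈ {TSO,PSO}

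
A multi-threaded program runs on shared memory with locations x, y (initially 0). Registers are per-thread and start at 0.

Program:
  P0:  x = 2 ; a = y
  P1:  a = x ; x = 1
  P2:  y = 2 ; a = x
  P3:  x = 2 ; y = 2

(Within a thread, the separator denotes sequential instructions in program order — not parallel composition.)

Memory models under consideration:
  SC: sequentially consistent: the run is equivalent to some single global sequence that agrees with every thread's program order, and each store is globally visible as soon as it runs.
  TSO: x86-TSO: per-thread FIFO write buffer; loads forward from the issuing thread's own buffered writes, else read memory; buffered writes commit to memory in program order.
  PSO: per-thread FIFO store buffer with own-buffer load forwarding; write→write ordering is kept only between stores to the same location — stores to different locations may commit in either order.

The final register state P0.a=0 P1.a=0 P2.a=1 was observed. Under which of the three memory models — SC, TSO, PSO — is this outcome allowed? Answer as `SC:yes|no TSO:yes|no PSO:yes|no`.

outcome vector order: (P0.a,P1.a,P2.a)
SC: 10 outcomes — {0/0/1, 0/0/2, 0/2/1, 0/2/2, 2/0/0, 2/0/1, 2/0/2, 2/2/0, 2/2/1, 2/2/2}
TSO: 12 outcomes — {0/0/0, 0/0/1, 0/0/2, 0/2/0, 0/2/1, 0/2/2, 2/0/0, 2/0/1, 2/0/2, 2/2/0, 2/2/1, 2/2/2}
PSO: 12 outcomes — {0/0/0, 0/0/1, 0/0/2, 0/2/0, 0/2/1, 0/2/2, 2/0/0, 2/0/1, 2/0/2, 2/2/0, 2/2/1, 2/2/2}
target 0/0/1 ∈ {SC,TSO,PSO}

SC:yes TSO:yes PSO:yes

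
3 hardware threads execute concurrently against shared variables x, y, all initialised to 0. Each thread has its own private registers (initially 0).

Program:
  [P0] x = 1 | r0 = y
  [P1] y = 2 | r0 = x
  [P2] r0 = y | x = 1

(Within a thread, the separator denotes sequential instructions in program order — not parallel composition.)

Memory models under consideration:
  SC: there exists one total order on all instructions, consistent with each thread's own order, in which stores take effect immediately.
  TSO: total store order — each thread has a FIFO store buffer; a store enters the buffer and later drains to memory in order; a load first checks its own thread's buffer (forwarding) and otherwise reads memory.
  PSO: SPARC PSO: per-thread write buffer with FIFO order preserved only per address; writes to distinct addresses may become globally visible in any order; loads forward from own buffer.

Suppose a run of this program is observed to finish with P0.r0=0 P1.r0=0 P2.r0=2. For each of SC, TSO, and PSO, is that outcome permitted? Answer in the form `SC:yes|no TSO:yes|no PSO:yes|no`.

outcome vector order: (P0.r0,P1.r0,P2.r0)
under SC → (0,1,0), (0,1,2), (2,0,0), (2,0,2), (2,1,0), (2,1,2)
under TSO → (0,0,0), (0,0,2), (0,1,0), (0,1,2), (2,0,0), (2,0,2), (2,1,0), (2,1,2)
under PSO → (0,0,0), (0,0,2), (0,1,0), (0,1,2), (2,0,0), (2,0,2), (2,1,0), (2,1,2)
target (0,0,2) ∈ {TSO,PSO}

SC:no TSO:yes PSO:yes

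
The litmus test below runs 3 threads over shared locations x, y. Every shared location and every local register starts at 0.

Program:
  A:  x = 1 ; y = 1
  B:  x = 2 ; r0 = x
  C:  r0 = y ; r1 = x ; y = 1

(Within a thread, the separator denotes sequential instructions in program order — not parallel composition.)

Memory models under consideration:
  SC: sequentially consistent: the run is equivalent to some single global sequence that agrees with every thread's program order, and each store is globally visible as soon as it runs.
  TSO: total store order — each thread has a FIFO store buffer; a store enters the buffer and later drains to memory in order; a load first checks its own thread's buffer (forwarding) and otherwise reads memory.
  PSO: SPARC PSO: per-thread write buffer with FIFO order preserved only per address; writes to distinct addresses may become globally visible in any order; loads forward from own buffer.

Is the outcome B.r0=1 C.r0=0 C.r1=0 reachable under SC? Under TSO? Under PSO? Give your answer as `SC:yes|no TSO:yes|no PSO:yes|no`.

outcome vector order: (B.r0,C.r0,C.r1)
SC: 9 outcomes — {1/0/0, 1/0/1, 1/0/2, 1/1/1, 2/0/0, 2/0/1, 2/0/2, 2/1/1, 2/1/2}
TSO: 9 outcomes — {1/0/0, 1/0/1, 1/0/2, 1/1/1, 2/0/0, 2/0/1, 2/0/2, 2/1/1, 2/1/2}
PSO: 12 outcomes — {1/0/0, 1/0/1, 1/0/2, 1/1/0, 1/1/1, 1/1/2, 2/0/0, 2/0/1, 2/0/2, 2/1/0, 2/1/1, 2/1/2}
target 1/0/0 ∈ {SC,TSO,PSO}

SC:yes TSO:yes PSO:yes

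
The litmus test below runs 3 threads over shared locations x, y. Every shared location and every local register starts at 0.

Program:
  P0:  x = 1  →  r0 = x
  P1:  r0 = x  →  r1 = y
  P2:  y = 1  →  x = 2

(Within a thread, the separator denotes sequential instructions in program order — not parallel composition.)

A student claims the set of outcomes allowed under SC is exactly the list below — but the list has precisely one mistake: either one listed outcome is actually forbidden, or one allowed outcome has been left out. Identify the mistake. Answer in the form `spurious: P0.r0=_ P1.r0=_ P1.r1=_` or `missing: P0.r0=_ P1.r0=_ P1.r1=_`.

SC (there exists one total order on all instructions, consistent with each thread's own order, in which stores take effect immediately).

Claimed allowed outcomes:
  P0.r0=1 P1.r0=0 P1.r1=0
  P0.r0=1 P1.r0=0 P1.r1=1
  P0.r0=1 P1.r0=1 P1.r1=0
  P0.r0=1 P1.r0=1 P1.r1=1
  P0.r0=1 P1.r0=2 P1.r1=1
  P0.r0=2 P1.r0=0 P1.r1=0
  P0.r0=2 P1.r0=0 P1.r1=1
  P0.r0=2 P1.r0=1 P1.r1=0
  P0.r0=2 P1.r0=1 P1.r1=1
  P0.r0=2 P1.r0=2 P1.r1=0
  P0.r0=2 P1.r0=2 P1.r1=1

outcome vector order: (P0.r0,P1.r0,P1.r1)
under SC → 100 101 110 111 121 200 201 210 211 221
claimed∖SC = {220}

spurious: P0.r0=2 P1.r0=2 P1.r1=0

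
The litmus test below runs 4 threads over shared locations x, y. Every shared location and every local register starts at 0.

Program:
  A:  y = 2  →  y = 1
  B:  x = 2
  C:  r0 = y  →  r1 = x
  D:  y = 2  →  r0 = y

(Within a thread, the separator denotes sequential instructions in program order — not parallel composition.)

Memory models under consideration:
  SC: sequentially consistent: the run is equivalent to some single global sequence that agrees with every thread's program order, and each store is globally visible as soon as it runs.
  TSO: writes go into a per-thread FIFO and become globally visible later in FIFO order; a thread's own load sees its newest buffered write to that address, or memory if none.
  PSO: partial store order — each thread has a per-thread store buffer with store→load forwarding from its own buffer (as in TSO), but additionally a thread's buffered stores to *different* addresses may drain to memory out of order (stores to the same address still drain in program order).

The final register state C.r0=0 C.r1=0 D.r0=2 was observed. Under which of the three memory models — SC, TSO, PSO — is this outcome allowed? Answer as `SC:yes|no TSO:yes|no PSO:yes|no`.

outcome vector order: (C.r0,C.r1,D.r0)
[SC] allowed = {<0 0 1>, <0 0 2>, <0 2 1>, <0 2 2>, <1 0 1>, <1 0 2>, <1 2 1>, <1 2 2>, <2 0 1>, <2 0 2>, <2 2 1>, <2 2 2>}
[TSO] allowed = {<0 0 1>, <0 0 2>, <0 2 1>, <0 2 2>, <1 0 1>, <1 0 2>, <1 2 1>, <1 2 2>, <2 0 1>, <2 0 2>, <2 2 1>, <2 2 2>}
[PSO] allowed = {<0 0 1>, <0 0 2>, <0 2 1>, <0 2 2>, <1 0 1>, <1 0 2>, <1 2 1>, <1 2 2>, <2 0 1>, <2 0 2>, <2 2 1>, <2 2 2>}
target <0 0 2> ∈ {SC,TSO,PSO}

SC:yes TSO:yes PSO:yes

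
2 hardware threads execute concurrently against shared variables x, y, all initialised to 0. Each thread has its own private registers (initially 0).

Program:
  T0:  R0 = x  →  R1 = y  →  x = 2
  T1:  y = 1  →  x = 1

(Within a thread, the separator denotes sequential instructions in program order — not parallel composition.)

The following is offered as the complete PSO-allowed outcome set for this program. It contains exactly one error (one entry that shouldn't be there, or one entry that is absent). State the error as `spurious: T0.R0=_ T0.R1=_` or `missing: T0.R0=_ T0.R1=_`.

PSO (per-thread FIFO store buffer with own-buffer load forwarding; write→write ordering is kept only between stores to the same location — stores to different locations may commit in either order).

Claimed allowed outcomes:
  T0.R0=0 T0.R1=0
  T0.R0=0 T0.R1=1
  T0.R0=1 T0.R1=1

missing: T0.R0=1 T0.R1=0

outcome vector order: (T0.R0,T0.R1)
PSO (4): 0/0, 0/1, 1/0, 1/1
PSO∖claimed = {1/0}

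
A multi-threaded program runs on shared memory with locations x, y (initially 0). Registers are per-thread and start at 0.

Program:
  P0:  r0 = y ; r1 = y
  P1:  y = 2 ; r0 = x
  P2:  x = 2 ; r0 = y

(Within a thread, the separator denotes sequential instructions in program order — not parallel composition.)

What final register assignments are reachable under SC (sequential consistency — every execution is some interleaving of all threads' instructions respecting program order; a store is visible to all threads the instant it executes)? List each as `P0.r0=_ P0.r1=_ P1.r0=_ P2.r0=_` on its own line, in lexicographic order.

P0.r0=0 P0.r1=0 P1.r0=0 P2.r0=2
P0.r0=0 P0.r1=0 P1.r0=2 P2.r0=0
P0.r0=0 P0.r1=0 P1.r0=2 P2.r0=2
P0.r0=0 P0.r1=2 P1.r0=0 P2.r0=2
P0.r0=0 P0.r1=2 P1.r0=2 P2.r0=0
P0.r0=0 P0.r1=2 P1.r0=2 P2.r0=2
P0.r0=2 P0.r1=2 P1.r0=0 P2.r0=2
P0.r0=2 P0.r1=2 P1.r0=2 P2.r0=0
P0.r0=2 P0.r1=2 P1.r0=2 P2.r0=2

outcome vector order: (P0.r0,P0.r1,P1.r0,P2.r0)
|SC outcomes| = 9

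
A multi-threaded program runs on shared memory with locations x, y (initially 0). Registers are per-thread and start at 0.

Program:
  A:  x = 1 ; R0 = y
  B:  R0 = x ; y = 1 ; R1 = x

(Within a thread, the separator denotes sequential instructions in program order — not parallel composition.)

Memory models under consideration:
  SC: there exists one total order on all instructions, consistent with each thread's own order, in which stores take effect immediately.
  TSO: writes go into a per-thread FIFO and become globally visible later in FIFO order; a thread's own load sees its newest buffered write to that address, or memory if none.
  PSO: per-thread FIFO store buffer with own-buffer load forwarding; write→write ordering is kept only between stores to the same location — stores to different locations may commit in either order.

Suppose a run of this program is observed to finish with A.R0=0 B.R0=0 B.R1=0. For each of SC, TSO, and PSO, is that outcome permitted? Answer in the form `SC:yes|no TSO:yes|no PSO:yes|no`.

outcome vector order: (A.R0,B.R0,B.R1)
SC (5): (0,0,1) (0,1,1) (1,0,0) (1,0,1) (1,1,1)
TSO (6): (0,0,0) (0,0,1) (0,1,1) (1,0,0) (1,0,1) (1,1,1)
PSO (6): (0,0,0) (0,0,1) (0,1,1) (1,0,0) (1,0,1) (1,1,1)
target (0,0,0) ∈ {TSO,PSO}

SC:no TSO:yes PSO:yes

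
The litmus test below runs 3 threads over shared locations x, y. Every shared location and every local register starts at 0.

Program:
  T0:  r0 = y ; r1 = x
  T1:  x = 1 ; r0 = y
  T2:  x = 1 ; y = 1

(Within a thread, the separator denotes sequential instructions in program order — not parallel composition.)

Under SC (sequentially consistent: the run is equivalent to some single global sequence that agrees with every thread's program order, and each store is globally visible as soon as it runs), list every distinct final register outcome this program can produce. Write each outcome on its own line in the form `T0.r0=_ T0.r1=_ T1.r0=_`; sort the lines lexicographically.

outcome vector order: (T0.r0,T0.r1,T1.r0)
|SC outcomes| = 6

T0.r0=0 T0.r1=0 T1.r0=0
T0.r0=0 T0.r1=0 T1.r0=1
T0.r0=0 T0.r1=1 T1.r0=0
T0.r0=0 T0.r1=1 T1.r0=1
T0.r0=1 T0.r1=1 T1.r0=0
T0.r0=1 T0.r1=1 T1.r0=1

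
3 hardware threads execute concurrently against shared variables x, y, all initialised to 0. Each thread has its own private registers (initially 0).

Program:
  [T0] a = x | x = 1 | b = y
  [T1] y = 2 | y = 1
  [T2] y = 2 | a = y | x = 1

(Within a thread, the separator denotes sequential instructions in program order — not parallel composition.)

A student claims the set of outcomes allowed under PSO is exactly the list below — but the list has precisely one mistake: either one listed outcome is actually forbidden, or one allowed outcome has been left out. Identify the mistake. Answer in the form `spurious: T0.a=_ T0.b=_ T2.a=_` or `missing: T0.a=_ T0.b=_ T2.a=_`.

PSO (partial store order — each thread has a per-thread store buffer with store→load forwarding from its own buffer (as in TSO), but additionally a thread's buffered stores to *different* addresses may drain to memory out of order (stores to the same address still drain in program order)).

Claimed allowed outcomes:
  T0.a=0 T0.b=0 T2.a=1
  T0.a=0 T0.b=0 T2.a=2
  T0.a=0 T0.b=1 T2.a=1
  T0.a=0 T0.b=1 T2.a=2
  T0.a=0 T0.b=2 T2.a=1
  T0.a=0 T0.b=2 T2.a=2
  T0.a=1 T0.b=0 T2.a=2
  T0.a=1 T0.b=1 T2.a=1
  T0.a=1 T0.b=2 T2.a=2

outcome vector order: (T0.a,T0.b,T2.a)
PSO: 10 outcomes — {0/0/1 0/0/2 0/1/1 0/1/2 0/2/1 0/2/2 1/0/2 1/1/1 1/1/2 1/2/2}
PSO∖claimed = {1/1/2}

missing: T0.a=1 T0.b=1 T2.a=2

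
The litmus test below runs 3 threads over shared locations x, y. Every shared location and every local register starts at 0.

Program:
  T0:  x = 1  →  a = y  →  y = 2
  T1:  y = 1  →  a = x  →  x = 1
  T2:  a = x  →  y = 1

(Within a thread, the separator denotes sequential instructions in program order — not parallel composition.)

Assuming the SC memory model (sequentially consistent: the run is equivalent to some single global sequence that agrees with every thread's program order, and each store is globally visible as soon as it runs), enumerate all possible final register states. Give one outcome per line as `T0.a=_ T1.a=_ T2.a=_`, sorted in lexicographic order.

outcome vector order: (T0.a,T1.a,T2.a)
|SC outcomes| = 6

T0.a=0 T1.a=1 T2.a=0
T0.a=0 T1.a=1 T2.a=1
T0.a=1 T1.a=0 T2.a=0
T0.a=1 T1.a=0 T2.a=1
T0.a=1 T1.a=1 T2.a=0
T0.a=1 T1.a=1 T2.a=1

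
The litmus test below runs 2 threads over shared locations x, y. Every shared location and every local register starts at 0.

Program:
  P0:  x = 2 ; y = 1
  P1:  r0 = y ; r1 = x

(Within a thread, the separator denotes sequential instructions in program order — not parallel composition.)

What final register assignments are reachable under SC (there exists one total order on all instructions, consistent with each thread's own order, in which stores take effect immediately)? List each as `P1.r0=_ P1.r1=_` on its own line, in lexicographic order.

P1.r0=0 P1.r1=0
P1.r0=0 P1.r1=2
P1.r0=1 P1.r1=2

outcome vector order: (P1.r0,P1.r1)
|SC outcomes| = 3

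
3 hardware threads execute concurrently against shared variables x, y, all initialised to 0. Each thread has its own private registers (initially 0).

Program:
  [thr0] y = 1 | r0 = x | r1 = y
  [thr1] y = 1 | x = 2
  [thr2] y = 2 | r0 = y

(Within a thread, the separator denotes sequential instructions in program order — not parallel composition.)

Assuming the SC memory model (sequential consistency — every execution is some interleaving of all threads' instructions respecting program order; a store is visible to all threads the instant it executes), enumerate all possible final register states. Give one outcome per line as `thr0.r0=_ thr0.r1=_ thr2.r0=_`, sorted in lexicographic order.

thr0.r0=0 thr0.r1=1 thr2.r0=1
thr0.r0=0 thr0.r1=1 thr2.r0=2
thr0.r0=0 thr0.r1=2 thr2.r0=1
thr0.r0=0 thr0.r1=2 thr2.r0=2
thr0.r0=2 thr0.r1=1 thr2.r0=1
thr0.r0=2 thr0.r1=1 thr2.r0=2
thr0.r0=2 thr0.r1=2 thr2.r0=2

outcome vector order: (thr0.r0,thr0.r1,thr2.r0)
|SC outcomes| = 7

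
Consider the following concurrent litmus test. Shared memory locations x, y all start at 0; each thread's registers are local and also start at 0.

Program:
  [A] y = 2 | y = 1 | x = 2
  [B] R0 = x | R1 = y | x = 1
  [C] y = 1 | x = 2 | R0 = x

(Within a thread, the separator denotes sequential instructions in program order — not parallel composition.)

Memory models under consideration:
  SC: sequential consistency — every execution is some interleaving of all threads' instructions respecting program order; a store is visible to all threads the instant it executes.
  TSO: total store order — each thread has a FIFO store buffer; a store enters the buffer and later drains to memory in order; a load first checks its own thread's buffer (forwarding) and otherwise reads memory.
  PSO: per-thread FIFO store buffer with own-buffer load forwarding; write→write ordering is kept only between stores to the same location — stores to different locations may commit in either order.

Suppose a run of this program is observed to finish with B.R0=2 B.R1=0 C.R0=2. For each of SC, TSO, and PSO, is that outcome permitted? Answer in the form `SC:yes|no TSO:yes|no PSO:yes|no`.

outcome vector order: (B.R0,B.R1,C.R0)
[SC] allowed = {0/0/1, 0/0/2, 0/1/1, 0/1/2, 0/2/1, 0/2/2, 2/1/1, 2/1/2, 2/2/1, 2/2/2}
[TSO] allowed = {0/0/1, 0/0/2, 0/1/1, 0/1/2, 0/2/1, 0/2/2, 2/1/1, 2/1/2, 2/2/1, 2/2/2}
[PSO] allowed = {0/0/1, 0/0/2, 0/1/1, 0/1/2, 0/2/1, 0/2/2, 2/0/1, 2/0/2, 2/1/1, 2/1/2, 2/2/1, 2/2/2}
target 2/0/2 ∈ {PSO}

SC:no TSO:no PSO:yes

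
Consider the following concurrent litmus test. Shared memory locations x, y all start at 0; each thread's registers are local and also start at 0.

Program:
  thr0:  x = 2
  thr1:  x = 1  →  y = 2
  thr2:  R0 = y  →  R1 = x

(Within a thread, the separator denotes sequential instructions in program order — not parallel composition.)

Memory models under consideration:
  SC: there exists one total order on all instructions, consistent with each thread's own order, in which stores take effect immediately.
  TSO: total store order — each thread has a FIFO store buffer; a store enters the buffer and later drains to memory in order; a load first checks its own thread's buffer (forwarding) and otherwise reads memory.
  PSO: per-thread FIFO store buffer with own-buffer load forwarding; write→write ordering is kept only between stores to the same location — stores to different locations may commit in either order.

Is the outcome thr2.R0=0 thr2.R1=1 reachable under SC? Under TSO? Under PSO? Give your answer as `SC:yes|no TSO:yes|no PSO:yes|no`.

outcome vector order: (thr2.R0,thr2.R1)
[SC] allowed = {(0,0); (0,1); (0,2); (2,1); (2,2)}
[TSO] allowed = {(0,0); (0,1); (0,2); (2,1); (2,2)}
[PSO] allowed = {(0,0); (0,1); (0,2); (2,0); (2,1); (2,2)}
target (0,1) ∈ {SC,TSO,PSO}

SC:yes TSO:yes PSO:yes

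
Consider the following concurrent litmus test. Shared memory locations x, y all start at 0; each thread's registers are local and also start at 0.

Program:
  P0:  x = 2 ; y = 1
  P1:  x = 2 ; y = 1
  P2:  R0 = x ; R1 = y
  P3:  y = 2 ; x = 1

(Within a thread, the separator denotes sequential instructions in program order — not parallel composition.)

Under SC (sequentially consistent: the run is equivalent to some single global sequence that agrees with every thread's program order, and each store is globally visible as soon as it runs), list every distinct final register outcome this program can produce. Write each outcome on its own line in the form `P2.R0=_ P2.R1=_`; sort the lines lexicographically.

outcome vector order: (P2.R0,P2.R1)
|SC outcomes| = 8

P2.R0=0 P2.R1=0
P2.R0=0 P2.R1=1
P2.R0=0 P2.R1=2
P2.R0=1 P2.R1=1
P2.R0=1 P2.R1=2
P2.R0=2 P2.R1=0
P2.R0=2 P2.R1=1
P2.R0=2 P2.R1=2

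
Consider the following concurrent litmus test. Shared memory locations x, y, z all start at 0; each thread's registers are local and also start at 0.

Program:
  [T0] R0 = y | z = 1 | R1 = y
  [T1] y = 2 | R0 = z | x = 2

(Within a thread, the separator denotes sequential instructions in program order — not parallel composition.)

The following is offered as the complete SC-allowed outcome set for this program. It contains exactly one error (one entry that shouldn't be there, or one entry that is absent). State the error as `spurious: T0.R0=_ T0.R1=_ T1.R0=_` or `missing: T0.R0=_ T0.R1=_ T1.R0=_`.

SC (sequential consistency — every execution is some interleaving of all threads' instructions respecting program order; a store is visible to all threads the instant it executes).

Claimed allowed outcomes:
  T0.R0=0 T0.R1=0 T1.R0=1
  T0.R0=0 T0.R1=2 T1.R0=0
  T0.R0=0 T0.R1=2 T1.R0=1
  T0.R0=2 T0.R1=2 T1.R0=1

outcome vector order: (T0.R0,T0.R1,T1.R0)
SC: 5 outcomes — {001, 020, 021, 220, 221}
SC∖claimed = {220}

missing: T0.R0=2 T0.R1=2 T1.R0=0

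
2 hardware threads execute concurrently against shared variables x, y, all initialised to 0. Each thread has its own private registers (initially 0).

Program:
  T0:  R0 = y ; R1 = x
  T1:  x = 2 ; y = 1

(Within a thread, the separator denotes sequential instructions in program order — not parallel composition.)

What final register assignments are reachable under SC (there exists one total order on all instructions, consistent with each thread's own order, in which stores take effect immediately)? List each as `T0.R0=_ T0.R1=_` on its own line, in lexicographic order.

outcome vector order: (T0.R0,T0.R1)
|SC outcomes| = 3

T0.R0=0 T0.R1=0
T0.R0=0 T0.R1=2
T0.R0=1 T0.R1=2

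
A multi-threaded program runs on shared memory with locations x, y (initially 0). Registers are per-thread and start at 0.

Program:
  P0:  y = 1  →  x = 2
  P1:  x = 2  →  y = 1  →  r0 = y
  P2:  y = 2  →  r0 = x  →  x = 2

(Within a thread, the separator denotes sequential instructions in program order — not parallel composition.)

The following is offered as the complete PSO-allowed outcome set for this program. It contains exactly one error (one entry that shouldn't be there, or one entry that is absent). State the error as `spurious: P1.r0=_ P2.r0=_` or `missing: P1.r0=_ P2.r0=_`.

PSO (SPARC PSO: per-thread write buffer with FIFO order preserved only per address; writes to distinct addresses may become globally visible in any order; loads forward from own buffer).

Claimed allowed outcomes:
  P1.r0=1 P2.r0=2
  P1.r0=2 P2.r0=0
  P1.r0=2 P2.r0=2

missing: P1.r0=1 P2.r0=0

outcome vector order: (P1.r0,P2.r0)
PSO (4): <1 0>; <1 2>; <2 0>; <2 2>
PSO∖claimed = {<1 0>}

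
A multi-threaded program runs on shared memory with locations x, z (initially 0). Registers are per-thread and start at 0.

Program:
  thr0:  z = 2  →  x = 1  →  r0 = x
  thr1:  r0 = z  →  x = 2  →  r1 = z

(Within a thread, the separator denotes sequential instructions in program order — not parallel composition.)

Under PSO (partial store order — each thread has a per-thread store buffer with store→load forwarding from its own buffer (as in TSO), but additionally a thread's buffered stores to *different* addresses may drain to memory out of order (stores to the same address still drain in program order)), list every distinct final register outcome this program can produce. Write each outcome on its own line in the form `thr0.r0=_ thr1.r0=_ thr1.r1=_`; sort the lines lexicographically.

outcome vector order: (thr0.r0,thr1.r0,thr1.r1)
|PSO outcomes| = 6

thr0.r0=1 thr1.r0=0 thr1.r1=0
thr0.r0=1 thr1.r0=0 thr1.r1=2
thr0.r0=1 thr1.r0=2 thr1.r1=2
thr0.r0=2 thr1.r0=0 thr1.r1=0
thr0.r0=2 thr1.r0=0 thr1.r1=2
thr0.r0=2 thr1.r0=2 thr1.r1=2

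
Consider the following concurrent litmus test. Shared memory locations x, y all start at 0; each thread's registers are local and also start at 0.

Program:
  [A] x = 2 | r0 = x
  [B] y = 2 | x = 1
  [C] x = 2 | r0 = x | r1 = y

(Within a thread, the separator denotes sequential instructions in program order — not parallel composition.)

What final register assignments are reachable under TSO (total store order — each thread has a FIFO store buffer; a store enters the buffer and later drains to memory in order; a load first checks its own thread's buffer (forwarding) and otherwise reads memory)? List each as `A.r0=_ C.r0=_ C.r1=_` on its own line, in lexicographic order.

outcome vector order: (A.r0,C.r0,C.r1)
|TSO outcomes| = 6

A.r0=1 C.r0=1 C.r1=2
A.r0=1 C.r0=2 C.r1=0
A.r0=1 C.r0=2 C.r1=2
A.r0=2 C.r0=1 C.r1=2
A.r0=2 C.r0=2 C.r1=0
A.r0=2 C.r0=2 C.r1=2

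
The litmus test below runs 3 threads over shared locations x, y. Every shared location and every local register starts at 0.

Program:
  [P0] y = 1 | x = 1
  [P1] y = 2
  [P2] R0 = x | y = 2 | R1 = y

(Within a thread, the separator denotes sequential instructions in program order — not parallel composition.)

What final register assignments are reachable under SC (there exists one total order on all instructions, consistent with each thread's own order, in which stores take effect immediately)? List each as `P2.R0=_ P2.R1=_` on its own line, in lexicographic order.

outcome vector order: (P2.R0,P2.R1)
|SC outcomes| = 3

P2.R0=0 P2.R1=1
P2.R0=0 P2.R1=2
P2.R0=1 P2.R1=2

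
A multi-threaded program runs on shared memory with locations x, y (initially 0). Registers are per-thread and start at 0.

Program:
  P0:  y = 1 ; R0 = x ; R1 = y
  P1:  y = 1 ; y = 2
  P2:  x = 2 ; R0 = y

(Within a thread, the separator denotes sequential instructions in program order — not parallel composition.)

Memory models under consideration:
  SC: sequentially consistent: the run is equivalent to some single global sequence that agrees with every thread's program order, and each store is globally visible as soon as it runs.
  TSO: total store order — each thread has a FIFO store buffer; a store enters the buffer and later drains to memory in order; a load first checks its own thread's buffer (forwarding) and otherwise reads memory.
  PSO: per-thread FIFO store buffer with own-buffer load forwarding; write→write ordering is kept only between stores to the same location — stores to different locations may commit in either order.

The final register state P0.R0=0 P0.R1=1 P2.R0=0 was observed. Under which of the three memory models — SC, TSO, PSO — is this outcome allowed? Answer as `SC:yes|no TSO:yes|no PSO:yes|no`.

SC:no TSO:yes PSO:yes

outcome vector order: (P0.R0,P0.R1,P2.R0)
under SC → (0,1,1); (0,1,2); (0,2,1); (0,2,2); (2,1,0); (2,1,1); (2,1,2); (2,2,0); (2,2,1); (2,2,2)
under TSO → (0,1,0); (0,1,1); (0,1,2); (0,2,0); (0,2,1); (0,2,2); (2,1,0); (2,1,1); (2,1,2); (2,2,0); (2,2,1); (2,2,2)
under PSO → (0,1,0); (0,1,1); (0,1,2); (0,2,0); (0,2,1); (0,2,2); (2,1,0); (2,1,1); (2,1,2); (2,2,0); (2,2,1); (2,2,2)
target (0,1,0) ∈ {TSO,PSO}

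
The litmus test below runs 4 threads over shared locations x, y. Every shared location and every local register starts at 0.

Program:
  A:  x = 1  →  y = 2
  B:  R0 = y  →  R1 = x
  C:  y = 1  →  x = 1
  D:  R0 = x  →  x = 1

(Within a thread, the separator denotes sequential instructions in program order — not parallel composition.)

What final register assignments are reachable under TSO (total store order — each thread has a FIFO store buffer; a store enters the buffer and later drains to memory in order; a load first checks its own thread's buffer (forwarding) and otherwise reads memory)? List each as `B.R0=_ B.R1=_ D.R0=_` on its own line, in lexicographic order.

B.R0=0 B.R1=0 D.R0=0
B.R0=0 B.R1=0 D.R0=1
B.R0=0 B.R1=1 D.R0=0
B.R0=0 B.R1=1 D.R0=1
B.R0=1 B.R1=0 D.R0=0
B.R0=1 B.R1=0 D.R0=1
B.R0=1 B.R1=1 D.R0=0
B.R0=1 B.R1=1 D.R0=1
B.R0=2 B.R1=1 D.R0=0
B.R0=2 B.R1=1 D.R0=1

outcome vector order: (B.R0,B.R1,D.R0)
|TSO outcomes| = 10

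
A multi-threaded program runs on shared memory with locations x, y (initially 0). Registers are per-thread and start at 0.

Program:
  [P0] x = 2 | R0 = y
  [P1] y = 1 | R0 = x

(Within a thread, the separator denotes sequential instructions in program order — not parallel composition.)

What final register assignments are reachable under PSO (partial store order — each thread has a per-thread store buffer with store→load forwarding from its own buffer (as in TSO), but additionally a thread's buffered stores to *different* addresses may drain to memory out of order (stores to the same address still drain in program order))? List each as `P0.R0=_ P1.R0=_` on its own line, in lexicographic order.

outcome vector order: (P0.R0,P1.R0)
|PSO outcomes| = 4

P0.R0=0 P1.R0=0
P0.R0=0 P1.R0=2
P0.R0=1 P1.R0=0
P0.R0=1 P1.R0=2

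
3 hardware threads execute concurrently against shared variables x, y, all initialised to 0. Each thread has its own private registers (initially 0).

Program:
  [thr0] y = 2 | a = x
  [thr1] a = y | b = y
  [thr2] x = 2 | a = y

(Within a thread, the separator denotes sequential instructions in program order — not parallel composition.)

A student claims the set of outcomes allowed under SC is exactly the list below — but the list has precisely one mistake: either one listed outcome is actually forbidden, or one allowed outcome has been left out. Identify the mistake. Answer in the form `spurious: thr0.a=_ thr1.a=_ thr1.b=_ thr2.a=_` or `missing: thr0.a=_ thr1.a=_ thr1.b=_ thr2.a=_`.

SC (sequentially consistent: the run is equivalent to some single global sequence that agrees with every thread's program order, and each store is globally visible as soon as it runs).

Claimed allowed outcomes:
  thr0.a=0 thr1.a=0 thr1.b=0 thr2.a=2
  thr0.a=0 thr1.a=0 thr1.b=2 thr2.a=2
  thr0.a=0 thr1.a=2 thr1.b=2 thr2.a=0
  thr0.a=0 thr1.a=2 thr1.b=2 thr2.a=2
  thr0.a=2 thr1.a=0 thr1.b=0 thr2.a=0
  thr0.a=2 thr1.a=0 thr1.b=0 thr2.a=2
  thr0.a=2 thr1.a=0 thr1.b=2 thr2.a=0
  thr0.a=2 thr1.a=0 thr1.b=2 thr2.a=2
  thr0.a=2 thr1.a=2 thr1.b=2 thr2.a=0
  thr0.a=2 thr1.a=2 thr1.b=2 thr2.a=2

spurious: thr0.a=0 thr1.a=2 thr1.b=2 thr2.a=0

outcome vector order: (thr0.a,thr1.a,thr1.b,thr2.a)
under SC → (0,0,0,2) (0,0,2,2) (0,2,2,2) (2,0,0,0) (2,0,0,2) (2,0,2,0) (2,0,2,2) (2,2,2,0) (2,2,2,2)
claimed∖SC = {(0,2,2,0)}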